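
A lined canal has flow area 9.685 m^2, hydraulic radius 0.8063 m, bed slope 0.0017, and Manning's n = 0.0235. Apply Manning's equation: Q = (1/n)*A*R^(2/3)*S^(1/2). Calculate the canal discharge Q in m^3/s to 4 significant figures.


Q = (1/0.0235) * 9.685 * 0.8063^(2/3) * 0.0017^(1/2) = 14.72 m^3/s
Therefore the canal discharge Q = 14.72 m^3/s.


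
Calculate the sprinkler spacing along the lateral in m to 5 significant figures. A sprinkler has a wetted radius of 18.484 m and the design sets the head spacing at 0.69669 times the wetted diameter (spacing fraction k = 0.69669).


Approach: apply the sprinkler spacing rule (spacing as a fraction of wetted diameter), S = k*(2*R).
S = 0.69669 * (2 * 18.484) = 25.755 m
Therefore the sprinkler spacing along the lateral = 25.755 m.


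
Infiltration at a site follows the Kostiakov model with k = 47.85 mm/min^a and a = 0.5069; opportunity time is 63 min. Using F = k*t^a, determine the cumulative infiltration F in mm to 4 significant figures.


F = 47.85 * 63^0.5069 = 390.8 mm
Therefore the cumulative infiltration F = 390.8 mm.


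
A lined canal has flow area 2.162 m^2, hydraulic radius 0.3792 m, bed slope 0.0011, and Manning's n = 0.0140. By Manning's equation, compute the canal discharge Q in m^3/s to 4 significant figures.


Approach: apply Manning's equation, Q = (1/n)*A*R^(2/3)*S^(1/2).
Q = (1/0.0140) * 2.162 * 0.3792^(2/3) * 0.0011^(1/2) = 2.683 m^3/s
Therefore the canal discharge Q = 2.683 m^3/s.


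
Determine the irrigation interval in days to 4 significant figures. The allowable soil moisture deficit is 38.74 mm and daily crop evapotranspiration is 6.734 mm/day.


Approach: apply the irrigation interval relation, interval = SMD / ETc.
interval = 38.74 / 6.734 = 5.753 days
Therefore the irrigation interval = 5.753 days.


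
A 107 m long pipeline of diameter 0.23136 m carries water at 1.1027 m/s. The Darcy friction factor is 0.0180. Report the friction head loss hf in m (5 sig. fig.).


Approach: apply the Darcy-Weisbach equation, hf = f*(L/D)*(v^2/(2g)).
hf = 0.0180 * (107/0.23136) * (1.1027^2 / (2*9.81))
hf = 0.51592 m
Therefore the friction head loss hf = 0.51592 m.


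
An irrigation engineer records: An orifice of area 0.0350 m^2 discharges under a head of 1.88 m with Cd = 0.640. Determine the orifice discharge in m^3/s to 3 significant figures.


Approach: apply the orifice equation, Q = Cd*A*sqrt(2*g*h).
Q = 0.640 * 0.0350 * sqrt(2*9.81*1.88) = 0.136 m^3/s
Therefore the orifice discharge = 0.136 m^3/s.


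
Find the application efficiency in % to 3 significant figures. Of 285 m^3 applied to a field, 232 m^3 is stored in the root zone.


Approach: apply the application efficiency ratio, Ea = (stored/applied)*100.
Ea = (232/285)*100 = 81.4 %
Therefore the application efficiency = 81.4 %.


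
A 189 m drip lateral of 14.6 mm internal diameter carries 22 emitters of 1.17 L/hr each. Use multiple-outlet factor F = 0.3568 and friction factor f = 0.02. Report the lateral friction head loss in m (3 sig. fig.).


Approach: apply Darcy-Weisbach with the multiple-outlet F-factor, Q = n*q/(3600*1000) m^3/s; v = Q/A; hf = F*f*(L/D)*(v^2/(2g)).
Q = 22*1.17/(3600*1000) = 7.1500e-06 m^3/s
A = pi*(14.6e-3/2)^2 = 1.6742e-04 m^2, so v = Q/A = 0.042708 m/s
hf = 0.3568*0.02*(189/0.0146)*(0.042708^2/(2*9.81)) = 0.00859 m
Therefore the lateral friction head loss = 0.00859 m.


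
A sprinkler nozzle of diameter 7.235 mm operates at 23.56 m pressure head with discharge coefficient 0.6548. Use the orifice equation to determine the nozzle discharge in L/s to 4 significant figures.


Approach: apply the orifice equation, Q = Cd*A*sqrt(2*g*h), A = pi*(d/2)^2.
A = pi*(7.235e-3/2)^2 = 4.11118e-05 m^2
Q = 0.6548 * 4.11118e-05 * sqrt(2*9.81*23.56) * 1000 = 0.5788 L/s
Therefore the nozzle discharge = 0.5788 L/s.


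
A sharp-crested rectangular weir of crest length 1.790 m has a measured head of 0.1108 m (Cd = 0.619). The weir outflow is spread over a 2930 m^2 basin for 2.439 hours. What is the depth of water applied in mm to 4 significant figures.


Approach: apply the rectangular weir equation with a volume-to-depth conversion, Q = (2/3)*Cd*L*sqrt(2g)*H^1.5; d = Q*t/A * 1000.
Step 1 — weir discharge:
  Q = (2/3)*0.619*1.790*sqrt(2*9.81)*0.1108^1.5 = 0.120673 m^3/s
Step 2 — volume: V = 0.120673 * 2.439*3600 = 1059.56 m^3
Step 3 — depth: d = V/A * 1000 = 1059.56/2930 * 1000 = 361.6 mm
Therefore the depth of water applied = 361.6 mm.


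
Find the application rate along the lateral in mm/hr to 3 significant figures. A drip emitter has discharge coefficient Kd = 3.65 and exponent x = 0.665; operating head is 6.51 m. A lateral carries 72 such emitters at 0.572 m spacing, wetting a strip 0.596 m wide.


Approach: apply the emitter equation with a lateral mass balance, q = Kd*h^x; Q = n*q; rate = Q/(n*spacing*width).
Step 1 — single emitter flow (q = Kd*h^x):
  q = 3.65 * 6.51^0.665 = 12.686 L/hr
Step 2 — total lateral flow: Q = 72 * 12.686 = 913.39 L/hr
Step 3 — wetted area: A = 72 * 0.572 * 0.596 = 24.546 m^2
Step 4 — application rate: Q/A = 913.39/24.546 = 37.2 mm/hr
Therefore the application rate along the lateral = 37.2 mm/hr.


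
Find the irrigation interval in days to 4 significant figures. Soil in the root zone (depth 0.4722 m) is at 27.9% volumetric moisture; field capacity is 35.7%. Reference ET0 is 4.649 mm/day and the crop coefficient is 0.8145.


Approach: apply soil-water budget scheduling, SMD = (FC-theta)/100*depth*1000; ETc = ET0*Kc; interval = SMD/ETc.
Step 1 — soil moisture deficit:
  SMD = (35.7 - 27.9)/100 * 0.4722 * 1000 = 36.8316 mm
Step 2 — daily crop ET (ETc = ET0*Kc):
  ETc = 4.649 * 0.8145 = 3.78661 mm/day
Step 3 — irrigation interval (SMD/ETc):
  interval = 36.8316 / 3.78661 = 9.727 days
Therefore the irrigation interval = 9.727 days.


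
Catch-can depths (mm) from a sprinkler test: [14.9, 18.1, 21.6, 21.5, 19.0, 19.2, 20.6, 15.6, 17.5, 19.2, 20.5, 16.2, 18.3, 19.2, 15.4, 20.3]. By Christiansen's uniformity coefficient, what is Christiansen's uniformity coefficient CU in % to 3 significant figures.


Approach: apply Christiansen's uniformity coefficient, CU = (1 - mean_abs_deviation/mean)*100.
mean = 18.569 mm
mean |d_i - mean| = 1.7477 mm
CU = (1 - 1.7477/18.569)*100 = 90.6 %
Therefore Christiansen's uniformity coefficient CU = 90.6 %.


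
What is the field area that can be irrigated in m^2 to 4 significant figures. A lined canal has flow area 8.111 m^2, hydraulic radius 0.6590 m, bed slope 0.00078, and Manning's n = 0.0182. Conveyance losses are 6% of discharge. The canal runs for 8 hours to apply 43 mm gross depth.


Approach: apply Manning's equation with a conveyance and depth budget, Q = (1/n)*A*R^(2/3)*S^(1/2); Q_field = Q*(1-loss); Area = Q_field*t/(d/1000).
Step 1 — canal discharge (Manning's equation):
  Q = (1/0.0182) * 8.111 * 0.6590^(2/3) * 0.00078^(1/2) = 9.42556 m^3/s
Step 2 — delivered flow: Q_field = 9.42556*(1 - 6/100) = 8.86003 m^3/s
Step 3 — volume delivered: V = 8.86003 * 8*3600 = 255169 m^3
Step 4 — area served: A = V / (depth/1000) = 255169 / 0.043 = 5934000 m^2
Therefore the field area that can be irrigated = 5934000 m^2.


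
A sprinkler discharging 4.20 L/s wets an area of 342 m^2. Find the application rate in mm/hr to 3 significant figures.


Approach: apply the application rate relation, rate = (Q/A)*3600.
rate = (4.20 / 342) * 3600 = 44.2 mm/hr
Therefore the application rate = 44.2 mm/hr.


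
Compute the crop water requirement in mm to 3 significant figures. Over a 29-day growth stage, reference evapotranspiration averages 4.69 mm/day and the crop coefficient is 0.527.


Approach: apply the crop water requirement relation, CWR = ET0 * Kc * days.
CWR = 4.69 * 0.527 * 29 = 71.7 mm
Therefore the crop water requirement = 71.7 mm.


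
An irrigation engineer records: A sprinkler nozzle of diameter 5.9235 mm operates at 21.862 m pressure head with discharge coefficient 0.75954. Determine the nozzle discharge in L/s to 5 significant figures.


Approach: apply the orifice equation, Q = Cd*A*sqrt(2*g*h), A = pi*(d/2)^2.
A = pi*(5.9235e-3/2)^2 = 2.755793e-05 m^2
Q = 0.75954 * 2.755793e-05 * sqrt(2*9.81*21.862) * 1000 = 0.43350 L/s
Therefore the nozzle discharge = 0.43350 L/s.


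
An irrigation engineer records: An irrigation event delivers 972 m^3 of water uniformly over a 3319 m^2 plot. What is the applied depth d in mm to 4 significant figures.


Approach: apply depth from volume over area, d = (V/A)*1000.
d = (972 / 3319) * 1000 = 292.9 mm
Therefore the applied depth d = 292.9 mm.


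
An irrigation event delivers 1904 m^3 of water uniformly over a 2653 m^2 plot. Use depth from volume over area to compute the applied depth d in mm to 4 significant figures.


Approach: apply depth from volume over area, d = (V/A)*1000.
d = (1904 / 2653) * 1000 = 717.7 mm
Therefore the applied depth d = 717.7 mm.


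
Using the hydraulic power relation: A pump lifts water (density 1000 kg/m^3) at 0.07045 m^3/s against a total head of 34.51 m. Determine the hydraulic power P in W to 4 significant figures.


Approach: apply the hydraulic power relation, P = rho*g*Q*H.
P = 1000 * 9.81 * 0.07045 * 34.51 = 23850 W
Therefore the hydraulic power P = 23850 W.


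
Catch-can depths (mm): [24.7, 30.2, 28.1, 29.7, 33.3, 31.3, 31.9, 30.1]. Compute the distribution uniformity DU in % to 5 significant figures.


Approach: apply the low-quarter distribution uniformity, DU = (mean of lowest quarter of readings / overall mean)*100.
sorted lowest 2 of 8: [24.7, 28.1] -> mean = 26.40000 mm
overall mean = 29.91250 mm
DU = (26.40000/29.91250)*100 = 88.257 %
Therefore the distribution uniformity DU = 88.257 %.


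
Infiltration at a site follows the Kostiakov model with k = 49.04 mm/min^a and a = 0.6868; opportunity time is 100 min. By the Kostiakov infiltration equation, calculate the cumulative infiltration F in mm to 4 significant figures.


Approach: apply the Kostiakov infiltration equation, F = k*t^a.
F = 49.04 * 100^0.6868 = 1159 mm
Therefore the cumulative infiltration F = 1159 mm.


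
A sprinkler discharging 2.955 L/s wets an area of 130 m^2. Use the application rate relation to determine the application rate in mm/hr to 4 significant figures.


Approach: apply the application rate relation, rate = (Q/A)*3600.
rate = (2.955 / 130) * 3600 = 81.83 mm/hr
Therefore the application rate = 81.83 mm/hr.


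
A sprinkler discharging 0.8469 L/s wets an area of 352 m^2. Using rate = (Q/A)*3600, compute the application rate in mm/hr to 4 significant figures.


rate = (0.8469 / 352) * 3600 = 8.661 mm/hr
Therefore the application rate = 8.661 mm/hr.


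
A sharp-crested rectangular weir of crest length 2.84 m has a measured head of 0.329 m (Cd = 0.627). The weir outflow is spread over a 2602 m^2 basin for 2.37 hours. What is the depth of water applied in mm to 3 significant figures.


Approach: apply the rectangular weir equation with a volume-to-depth conversion, Q = (2/3)*Cd*L*sqrt(2g)*H^1.5; d = Q*t/A * 1000.
Step 1 — weir discharge:
  Q = (2/3)*0.627*2.84*sqrt(2*9.81)*0.329^1.5 = 0.99229 m^3/s
Step 2 — volume: V = 0.99229 * 2.37*3600 = 8466.2 m^3
Step 3 — depth: d = V/A * 1000 = 8466.2/2602 * 1000 = 3250 mm
Therefore the depth of water applied = 3250 mm.


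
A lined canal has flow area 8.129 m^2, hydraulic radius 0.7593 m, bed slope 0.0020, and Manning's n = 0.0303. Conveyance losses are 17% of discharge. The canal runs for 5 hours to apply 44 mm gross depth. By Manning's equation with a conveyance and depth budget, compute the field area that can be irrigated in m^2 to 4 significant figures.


Approach: apply Manning's equation with a conveyance and depth budget, Q = (1/n)*A*R^(2/3)*S^(1/2); Q_field = Q*(1-loss); Area = Q_field*t/(d/1000).
Step 1 — canal discharge (Manning's equation):
  Q = (1/0.0303) * 8.129 * 0.7593^(2/3) * 0.0020^(1/2) = 9.98585 m^3/s
Step 2 — delivered flow: Q_field = 9.98585*(1 - 17/100) = 8.28826 m^3/s
Step 3 — volume delivered: V = 8.28826 * 5*3600 = 149189 m^3
Step 4 — area served: A = V / (depth/1000) = 149189 / 0.044 = 3391000 m^2
Therefore the field area that can be irrigated = 3391000 m^2.


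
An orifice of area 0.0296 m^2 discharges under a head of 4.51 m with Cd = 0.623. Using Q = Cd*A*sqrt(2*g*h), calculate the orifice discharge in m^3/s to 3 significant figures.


Q = 0.623 * 0.0296 * sqrt(2*9.81*4.51) = 0.173 m^3/s
Therefore the orifice discharge = 0.173 m^3/s.


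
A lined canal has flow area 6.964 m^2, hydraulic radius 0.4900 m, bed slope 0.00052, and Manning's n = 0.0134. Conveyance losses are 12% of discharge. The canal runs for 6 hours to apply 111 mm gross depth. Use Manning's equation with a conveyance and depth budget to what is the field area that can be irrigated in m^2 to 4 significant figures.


Approach: apply Manning's equation with a conveyance and depth budget, Q = (1/n)*A*R^(2/3)*S^(1/2); Q_field = Q*(1-loss); Area = Q_field*t/(d/1000).
Step 1 — canal discharge (Manning's equation):
  Q = (1/0.0134) * 6.964 * 0.4900^(2/3) * 0.00052^(1/2) = 7.36580 m^3/s
Step 2 — delivered flow: Q_field = 7.36580*(1 - 12/100) = 6.48190 m^3/s
Step 3 — volume delivered: V = 6.48190 * 6*3600 = 140009 m^3
Step 4 — area served: A = V / (depth/1000) = 140009 / 0.111 = 1261000 m^2
Therefore the field area that can be irrigated = 1261000 m^2.


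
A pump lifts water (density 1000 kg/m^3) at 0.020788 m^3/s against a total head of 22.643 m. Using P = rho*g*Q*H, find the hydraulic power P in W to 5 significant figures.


P = 1000 * 9.81 * 0.020788 * 22.643 = 4617.6 W
Therefore the hydraulic power P = 4617.6 W.


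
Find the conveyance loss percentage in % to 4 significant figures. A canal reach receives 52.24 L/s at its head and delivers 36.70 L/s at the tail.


Approach: apply the conveyance loss ratio, loss% = ((Q_head - Q_tail)/Q_head)*100.
loss = ((52.24 - 36.70)/52.24)*100 = 29.75 %
Therefore the conveyance loss percentage = 29.75 %.


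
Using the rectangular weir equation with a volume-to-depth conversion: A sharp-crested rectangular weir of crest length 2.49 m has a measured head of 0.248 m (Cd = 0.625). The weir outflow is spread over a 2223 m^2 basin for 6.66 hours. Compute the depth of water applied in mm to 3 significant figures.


Approach: apply the rectangular weir equation with a volume-to-depth conversion, Q = (2/3)*Cd*L*sqrt(2g)*H^1.5; d = Q*t/A * 1000.
Step 1 — weir discharge:
  Q = (2/3)*0.625*2.49*sqrt(2*9.81)*0.248^1.5 = 0.56756 m^3/s
Step 2 — volume: V = 0.56756 * 6.66*3600 = 13608 m^3
Step 3 — depth: d = V/A * 1000 = 13608/2223 * 1000 = 6120 mm
Therefore the depth of water applied = 6120 mm.


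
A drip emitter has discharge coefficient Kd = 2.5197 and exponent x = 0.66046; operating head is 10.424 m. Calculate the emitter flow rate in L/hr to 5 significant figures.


Approach: apply the emitter characteristic equation, q = Kd * h^x.
q = 2.5197 * 10.424^0.66046 = 11.850 L/hr
Therefore the emitter flow rate = 11.850 L/hr.


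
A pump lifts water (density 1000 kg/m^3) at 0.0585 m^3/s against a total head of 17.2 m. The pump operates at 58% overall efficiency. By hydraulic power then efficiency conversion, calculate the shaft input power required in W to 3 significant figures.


Approach: apply hydraulic power then efficiency conversion, P = rho*g*Q*H; P_in = P/eta.
Step 1 — hydraulic power (P = rho*g*Q*H):
  P = 1000 * 9.81 * 0.0585 * 17.2 = 9870.8 W
Step 2 — input power: P_in = P/eta = 9870.8 / 0.58 = 17000 W
Therefore the shaft input power required = 17000 W.


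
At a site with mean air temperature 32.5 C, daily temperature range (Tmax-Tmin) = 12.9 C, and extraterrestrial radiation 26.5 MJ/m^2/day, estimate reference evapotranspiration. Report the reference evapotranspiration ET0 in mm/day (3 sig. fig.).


Approach: apply the Hargreaves-Samani method, ET0 = 0.0023*(Tmean+17.8)*sqrt(Tmax-Tmin)*0.408*Ra.
ET0 = 0.0023*(32.5+17.8)*sqrt(12.9)*0.408*26.5 = 4.49 mm/day
Therefore the reference evapotranspiration ET0 = 4.49 mm/day.


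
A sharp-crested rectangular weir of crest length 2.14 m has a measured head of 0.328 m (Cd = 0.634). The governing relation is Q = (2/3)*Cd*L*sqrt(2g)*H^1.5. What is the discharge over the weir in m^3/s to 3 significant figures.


Q = (2/3)*0.634*2.14*sqrt(2*9.81)*0.328^1.5 = 0.753 m^3/s
Therefore the discharge over the weir = 0.753 m^3/s.


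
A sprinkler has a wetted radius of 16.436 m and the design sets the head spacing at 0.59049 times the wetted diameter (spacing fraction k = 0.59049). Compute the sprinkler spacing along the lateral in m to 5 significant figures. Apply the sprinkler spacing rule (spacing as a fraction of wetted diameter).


Approach: apply the sprinkler spacing rule (spacing as a fraction of wetted diameter), S = k*(2*R).
S = 0.59049 * (2 * 16.436) = 19.411 m
Therefore the sprinkler spacing along the lateral = 19.411 m.


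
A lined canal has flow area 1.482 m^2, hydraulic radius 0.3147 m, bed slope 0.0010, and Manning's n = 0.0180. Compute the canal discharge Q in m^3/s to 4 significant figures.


Approach: apply Manning's equation, Q = (1/n)*A*R^(2/3)*S^(1/2).
Q = (1/0.0180) * 1.482 * 0.3147^(2/3) * 0.0010^(1/2) = 1.205 m^3/s
Therefore the canal discharge Q = 1.205 m^3/s.


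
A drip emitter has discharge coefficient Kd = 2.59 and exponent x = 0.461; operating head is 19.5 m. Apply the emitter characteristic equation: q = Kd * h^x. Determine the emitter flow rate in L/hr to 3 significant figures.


q = 2.59 * 19.5^0.461 = 10.2 L/hr
Therefore the emitter flow rate = 10.2 L/hr.


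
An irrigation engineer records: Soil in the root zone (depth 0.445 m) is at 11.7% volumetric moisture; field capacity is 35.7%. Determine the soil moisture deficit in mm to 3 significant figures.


Approach: apply the soil moisture deficit relation, SMD = (FC - theta)/100 * depth * 1000.
SMD = (35.7 - 11.7)/100 * 0.445 * 1000 = 107 mm
Therefore the soil moisture deficit = 107 mm.


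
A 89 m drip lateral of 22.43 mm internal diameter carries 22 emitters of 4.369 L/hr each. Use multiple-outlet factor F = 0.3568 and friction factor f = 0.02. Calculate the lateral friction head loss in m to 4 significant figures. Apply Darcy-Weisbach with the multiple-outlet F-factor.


Approach: apply Darcy-Weisbach with the multiple-outlet F-factor, Q = n*q/(3600*1000) m^3/s; v = Q/A; hf = F*f*(L/D)*(v^2/(2g)).
Q = 22*4.369/(3600*1000) = 2.66994e-05 m^3/s
A = pi*(22.43e-3/2)^2 = 3.95138e-04 m^2, so v = Q/A = 0.0675700 m/s
hf = 0.3568*0.02*(89/0.02243)*(0.0675700^2/(2*9.81)) = 0.006589 m
Therefore the lateral friction head loss = 0.006589 m.


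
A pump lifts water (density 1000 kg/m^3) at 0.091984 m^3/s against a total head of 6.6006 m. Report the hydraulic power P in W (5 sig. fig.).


Approach: apply the hydraulic power relation, P = rho*g*Q*H.
P = 1000 * 9.81 * 0.091984 * 6.6006 = 5956.1 W
Therefore the hydraulic power P = 5956.1 W.


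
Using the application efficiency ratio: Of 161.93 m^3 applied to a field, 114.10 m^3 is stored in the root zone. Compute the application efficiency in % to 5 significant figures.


Approach: apply the application efficiency ratio, Ea = (stored/applied)*100.
Ea = (114.10/161.93)*100 = 70.463 %
Therefore the application efficiency = 70.463 %.


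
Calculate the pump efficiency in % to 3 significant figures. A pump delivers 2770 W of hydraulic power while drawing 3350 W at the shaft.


Approach: apply the efficiency ratio, eta = (P_out/P_in)*100.
eta = (2770 / 3350) * 100 = 82.7 %
Therefore the pump efficiency = 82.7 %.


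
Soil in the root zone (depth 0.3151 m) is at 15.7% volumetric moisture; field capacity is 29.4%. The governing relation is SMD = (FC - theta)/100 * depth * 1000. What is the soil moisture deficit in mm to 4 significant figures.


SMD = (29.4 - 15.7)/100 * 0.3151 * 1000 = 43.17 mm
Therefore the soil moisture deficit = 43.17 mm.


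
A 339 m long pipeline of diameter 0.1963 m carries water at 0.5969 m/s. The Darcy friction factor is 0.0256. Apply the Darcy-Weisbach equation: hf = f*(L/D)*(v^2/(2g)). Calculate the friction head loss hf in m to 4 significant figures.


hf = 0.0256 * (339/0.1963) * (0.5969^2 / (2*9.81))
hf = 0.8028 m
Therefore the friction head loss hf = 0.8028 m.


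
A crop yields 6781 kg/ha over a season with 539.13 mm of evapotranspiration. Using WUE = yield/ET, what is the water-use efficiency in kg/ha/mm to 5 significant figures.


WUE = 6781 / 539.13 = 12.578 kg/ha/mm
Therefore the water-use efficiency = 12.578 kg/ha/mm.


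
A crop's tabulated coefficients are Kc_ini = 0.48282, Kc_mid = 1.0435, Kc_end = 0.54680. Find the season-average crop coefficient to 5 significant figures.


Approach: apply a simple seasonal average, Kc_avg = (Kc_ini + Kc_mid + Kc_end)/3.
Kc_avg = (0.48282 + 1.0435 + 0.54680)/3 = 0.69104
Therefore the season-average crop coefficient = 0.69104.


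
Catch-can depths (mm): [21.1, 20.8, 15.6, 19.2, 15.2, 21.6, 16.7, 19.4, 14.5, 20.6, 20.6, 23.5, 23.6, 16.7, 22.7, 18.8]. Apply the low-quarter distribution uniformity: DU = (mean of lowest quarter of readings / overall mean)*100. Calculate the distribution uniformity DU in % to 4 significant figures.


sorted lowest 4 of 16: [14.5, 15.2, 15.6, 16.7] -> mean = 15.5000 mm
overall mean = 19.4125 mm
DU = (15.5000/19.4125)*100 = 79.85 %
Therefore the distribution uniformity DU = 79.85 %.


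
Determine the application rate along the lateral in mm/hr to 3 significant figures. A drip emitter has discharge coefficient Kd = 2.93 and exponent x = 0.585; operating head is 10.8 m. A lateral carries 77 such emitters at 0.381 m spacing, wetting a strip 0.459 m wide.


Approach: apply the emitter equation with a lateral mass balance, q = Kd*h^x; Q = n*q; rate = Q/(n*spacing*width).
Step 1 — single emitter flow (q = Kd*h^x):
  q = 2.93 * 10.8^0.585 = 11.787 L/hr
Step 2 — total lateral flow: Q = 77 * 11.787 = 907.64 L/hr
Step 3 — wetted area: A = 77 * 0.381 * 0.459 = 13.466 m^2
Step 4 — application rate: Q/A = 907.64/13.466 = 67.4 mm/hr
Therefore the application rate along the lateral = 67.4 mm/hr.


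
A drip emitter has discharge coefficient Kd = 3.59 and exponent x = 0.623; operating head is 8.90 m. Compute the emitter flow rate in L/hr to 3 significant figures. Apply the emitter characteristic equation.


Approach: apply the emitter characteristic equation, q = Kd * h^x.
q = 3.59 * 8.90^0.623 = 14.0 L/hr
Therefore the emitter flow rate = 14.0 L/hr.


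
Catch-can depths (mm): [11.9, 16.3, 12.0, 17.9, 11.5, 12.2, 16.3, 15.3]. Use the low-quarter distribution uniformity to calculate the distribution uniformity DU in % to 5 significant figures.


Approach: apply the low-quarter distribution uniformity, DU = (mean of lowest quarter of readings / overall mean)*100.
sorted lowest 2 of 8: [11.5, 11.9] -> mean = 11.70000 mm
overall mean = 14.17500 mm
DU = (11.70000/14.17500)*100 = 82.540 %
Therefore the distribution uniformity DU = 82.540 %.


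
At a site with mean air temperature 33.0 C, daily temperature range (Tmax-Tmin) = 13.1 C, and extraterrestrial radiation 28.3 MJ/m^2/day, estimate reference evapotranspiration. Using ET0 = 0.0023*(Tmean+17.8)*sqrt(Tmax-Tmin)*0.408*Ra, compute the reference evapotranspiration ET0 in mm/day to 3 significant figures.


ET0 = 0.0023*(33.0+17.8)*sqrt(13.1)*0.408*28.3 = 4.88 mm/day
Therefore the reference evapotranspiration ET0 = 4.88 mm/day.


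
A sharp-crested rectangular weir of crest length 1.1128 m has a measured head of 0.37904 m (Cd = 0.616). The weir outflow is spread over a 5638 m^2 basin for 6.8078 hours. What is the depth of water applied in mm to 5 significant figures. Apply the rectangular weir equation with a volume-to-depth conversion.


Approach: apply the rectangular weir equation with a volume-to-depth conversion, Q = (2/3)*Cd*L*sqrt(2g)*H^1.5; d = Q*t/A * 1000.
Step 1 — weir discharge:
  Q = (2/3)*0.616*1.1128*sqrt(2*9.81)*0.37904^1.5 = 0.4723714 m^3/s
Step 2 — volume: V = 0.4723714 * 6.8078*3600 = 11576.92 m^3
Step 3 — depth: d = V/A * 1000 = 11576.92/5638 * 1000 = 2053.4 mm
Therefore the depth of water applied = 2053.4 mm.


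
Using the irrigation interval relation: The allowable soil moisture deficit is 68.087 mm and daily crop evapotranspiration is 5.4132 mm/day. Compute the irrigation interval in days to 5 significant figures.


Approach: apply the irrigation interval relation, interval = SMD / ETc.
interval = 68.087 / 5.4132 = 12.578 days
Therefore the irrigation interval = 12.578 days.


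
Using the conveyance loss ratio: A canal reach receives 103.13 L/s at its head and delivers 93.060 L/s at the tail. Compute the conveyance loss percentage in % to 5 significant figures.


Approach: apply the conveyance loss ratio, loss% = ((Q_head - Q_tail)/Q_head)*100.
loss = ((103.13 - 93.060)/103.13)*100 = 9.7644 %
Therefore the conveyance loss percentage = 9.7644 %.


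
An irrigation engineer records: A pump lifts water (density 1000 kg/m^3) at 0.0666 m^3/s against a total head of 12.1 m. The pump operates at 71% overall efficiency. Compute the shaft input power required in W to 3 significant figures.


Approach: apply hydraulic power then efficiency conversion, P = rho*g*Q*H; P_in = P/eta.
Step 1 — hydraulic power (P = rho*g*Q*H):
  P = 1000 * 9.81 * 0.0666 * 12.1 = 7905.5 W
Step 2 — input power: P_in = P/eta = 7905.5 / 0.71 = 11100 W
Therefore the shaft input power required = 11100 W.


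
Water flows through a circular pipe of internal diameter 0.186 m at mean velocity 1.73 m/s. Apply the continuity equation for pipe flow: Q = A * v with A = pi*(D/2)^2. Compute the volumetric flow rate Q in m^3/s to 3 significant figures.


A = pi*(0.186/2)^2 = 0.027172 m^2
Q = 0.027172 * 1.73 = 0.0470 m^3/s
Therefore the volumetric flow rate Q = 0.0470 m^3/s.


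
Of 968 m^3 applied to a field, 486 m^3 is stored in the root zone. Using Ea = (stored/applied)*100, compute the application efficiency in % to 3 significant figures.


Ea = (486/968)*100 = 50.2 %
Therefore the application efficiency = 50.2 %.


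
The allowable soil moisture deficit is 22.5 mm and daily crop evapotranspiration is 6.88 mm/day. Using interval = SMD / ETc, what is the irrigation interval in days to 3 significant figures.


interval = 22.5 / 6.88 = 3.27 days
Therefore the irrigation interval = 3.27 days.


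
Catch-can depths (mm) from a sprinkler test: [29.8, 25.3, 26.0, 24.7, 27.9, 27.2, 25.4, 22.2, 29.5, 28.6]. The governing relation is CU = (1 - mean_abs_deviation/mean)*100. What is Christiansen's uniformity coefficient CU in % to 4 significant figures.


mean = 26.6600 mm
mean |d_i - mean| = 1.94000 mm
CU = (1 - 1.94000/26.6600)*100 = 92.72 %
Therefore Christiansen's uniformity coefficient CU = 92.72 %.


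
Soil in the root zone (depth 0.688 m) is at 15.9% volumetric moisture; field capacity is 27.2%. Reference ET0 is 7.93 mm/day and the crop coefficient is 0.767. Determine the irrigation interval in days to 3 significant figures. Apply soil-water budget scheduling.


Approach: apply soil-water budget scheduling, SMD = (FC-theta)/100*depth*1000; ETc = ET0*Kc; interval = SMD/ETc.
Step 1 — soil moisture deficit:
  SMD = (27.2 - 15.9)/100 * 0.688 * 1000 = 77.744 mm
Step 2 — daily crop ET (ETc = ET0*Kc):
  ETc = 7.93 * 0.767 = 6.0823 mm/day
Step 3 — irrigation interval (SMD/ETc):
  interval = 77.744 / 6.0823 = 12.8 days
Therefore the irrigation interval = 12.8 days.


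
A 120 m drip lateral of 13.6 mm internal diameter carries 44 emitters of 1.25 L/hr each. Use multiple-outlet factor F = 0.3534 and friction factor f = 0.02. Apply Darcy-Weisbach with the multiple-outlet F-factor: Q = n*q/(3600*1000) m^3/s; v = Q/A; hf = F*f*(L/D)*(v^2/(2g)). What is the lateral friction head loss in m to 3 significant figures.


Q = 44*1.25/(3600*1000) = 1.5278e-05 m^3/s
A = pi*(13.6e-3/2)^2 = 1.4527e-04 m^2, so v = Q/A = 0.10517 m/s
hf = 0.3534*0.02*(120/0.0136)*(0.10517^2/(2*9.81)) = 0.0352 m
Therefore the lateral friction head loss = 0.0352 m.


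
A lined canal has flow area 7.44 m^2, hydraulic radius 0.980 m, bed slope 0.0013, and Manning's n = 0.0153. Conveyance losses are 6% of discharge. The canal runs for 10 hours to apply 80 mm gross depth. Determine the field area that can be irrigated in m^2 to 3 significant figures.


Approach: apply Manning's equation with a conveyance and depth budget, Q = (1/n)*A*R^(2/3)*S^(1/2); Q_field = Q*(1-loss); Area = Q_field*t/(d/1000).
Step 1 — canal discharge (Manning's equation):
  Q = (1/0.0153) * 7.44 * 0.980^(2/3) * 0.0013^(1/2) = 17.298 m^3/s
Step 2 — delivered flow: Q_field = 17.298*(1 - 6/100) = 16.260 m^3/s
Step 3 — volume delivered: V = 16.260 * 10*3600 = 585380 m^3
Step 4 — area served: A = V / (depth/1000) = 585380 / 0.08 = 7320000 m^2
Therefore the field area that can be irrigated = 7320000 m^2.


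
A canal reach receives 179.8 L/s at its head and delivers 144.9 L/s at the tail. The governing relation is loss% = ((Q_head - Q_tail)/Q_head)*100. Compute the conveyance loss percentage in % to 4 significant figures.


loss = ((179.8 - 144.9)/179.8)*100 = 19.41 %
Therefore the conveyance loss percentage = 19.41 %.


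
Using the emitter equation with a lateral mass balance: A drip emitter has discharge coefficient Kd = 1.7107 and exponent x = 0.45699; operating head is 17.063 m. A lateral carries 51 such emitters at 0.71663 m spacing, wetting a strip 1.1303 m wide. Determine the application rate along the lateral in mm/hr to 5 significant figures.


Approach: apply the emitter equation with a lateral mass balance, q = Kd*h^x; Q = n*q; rate = Q/(n*spacing*width).
Step 1 — single emitter flow (q = Kd*h^x):
  q = 1.7107 * 17.063^0.45699 = 6.254763 L/hr
Step 2 — total lateral flow: Q = 51 * 6.254763 = 318.9929 L/hr
Step 3 — wetted area: A = 51 * 0.71663 * 1.1303 = 41.31035 m^2
Step 4 — application rate: Q/A = 318.9929/41.31035 = 7.7219 mm/hr
Therefore the application rate along the lateral = 7.7219 mm/hr.


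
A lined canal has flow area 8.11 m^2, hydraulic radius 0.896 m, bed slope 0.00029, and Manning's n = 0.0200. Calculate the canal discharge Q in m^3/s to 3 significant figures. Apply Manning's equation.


Approach: apply Manning's equation, Q = (1/n)*A*R^(2/3)*S^(1/2).
Q = (1/0.0200) * 8.11 * 0.896^(2/3) * 0.00029^(1/2) = 6.42 m^3/s
Therefore the canal discharge Q = 6.42 m^3/s.


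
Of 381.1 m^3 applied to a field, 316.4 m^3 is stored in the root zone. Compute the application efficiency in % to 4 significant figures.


Approach: apply the application efficiency ratio, Ea = (stored/applied)*100.
Ea = (316.4/381.1)*100 = 83.02 %
Therefore the application efficiency = 83.02 %.


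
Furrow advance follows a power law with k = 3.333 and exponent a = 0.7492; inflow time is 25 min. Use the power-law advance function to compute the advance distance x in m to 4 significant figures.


Approach: apply the power-law advance function, x = k*t^a.
x = 3.333 * 25^0.7492 = 37.17 m
Therefore the advance distance x = 37.17 m.


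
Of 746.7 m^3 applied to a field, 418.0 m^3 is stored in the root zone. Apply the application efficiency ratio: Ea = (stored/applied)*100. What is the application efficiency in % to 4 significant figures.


Ea = (418.0/746.7)*100 = 55.98 %
Therefore the application efficiency = 55.98 %.


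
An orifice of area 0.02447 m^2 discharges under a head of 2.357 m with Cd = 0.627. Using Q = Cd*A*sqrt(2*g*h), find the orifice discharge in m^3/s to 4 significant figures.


Q = 0.627 * 0.02447 * sqrt(2*9.81*2.357) = 0.1043 m^3/s
Therefore the orifice discharge = 0.1043 m^3/s.


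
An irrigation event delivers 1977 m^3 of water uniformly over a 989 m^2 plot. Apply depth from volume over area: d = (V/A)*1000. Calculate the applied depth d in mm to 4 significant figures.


d = (1977 / 989) * 1000 = 1999 mm
Therefore the applied depth d = 1999 mm.


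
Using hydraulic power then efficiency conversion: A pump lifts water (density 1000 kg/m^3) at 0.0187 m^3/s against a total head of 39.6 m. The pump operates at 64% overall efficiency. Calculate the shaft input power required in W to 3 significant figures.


Approach: apply hydraulic power then efficiency conversion, P = rho*g*Q*H; P_in = P/eta.
Step 1 — hydraulic power (P = rho*g*Q*H):
  P = 1000 * 9.81 * 0.0187 * 39.6 = 7264.5 W
Step 2 — input power: P_in = P/eta = 7264.5 / 0.64 = 11400 W
Therefore the shaft input power required = 11400 W.


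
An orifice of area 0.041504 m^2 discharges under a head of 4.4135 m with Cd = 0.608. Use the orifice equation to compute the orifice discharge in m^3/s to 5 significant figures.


Approach: apply the orifice equation, Q = Cd*A*sqrt(2*g*h).
Q = 0.608 * 0.041504 * sqrt(2*9.81*4.4135) = 0.23482 m^3/s
Therefore the orifice discharge = 0.23482 m^3/s.


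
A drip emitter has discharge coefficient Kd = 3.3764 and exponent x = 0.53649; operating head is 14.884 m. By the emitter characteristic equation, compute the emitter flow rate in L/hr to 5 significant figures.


Approach: apply the emitter characteristic equation, q = Kd * h^x.
q = 3.3764 * 14.884^0.53649 = 14.375 L/hr
Therefore the emitter flow rate = 14.375 L/hr.


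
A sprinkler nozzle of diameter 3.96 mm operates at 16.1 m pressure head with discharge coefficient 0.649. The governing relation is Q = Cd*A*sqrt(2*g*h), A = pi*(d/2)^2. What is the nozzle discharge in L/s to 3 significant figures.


A = pi*(3.96e-3/2)^2 = 1.2316e-05 m^2
Q = 0.649 * 1.2316e-05 * sqrt(2*9.81*16.1) * 1000 = 0.142 L/s
Therefore the nozzle discharge = 0.142 L/s.


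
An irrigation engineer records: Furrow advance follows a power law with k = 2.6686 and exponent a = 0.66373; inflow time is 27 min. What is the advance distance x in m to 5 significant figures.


Approach: apply the power-law advance function, x = k*t^a.
x = 2.6686 * 27^0.66373 = 23.786 m
Therefore the advance distance x = 23.786 m.


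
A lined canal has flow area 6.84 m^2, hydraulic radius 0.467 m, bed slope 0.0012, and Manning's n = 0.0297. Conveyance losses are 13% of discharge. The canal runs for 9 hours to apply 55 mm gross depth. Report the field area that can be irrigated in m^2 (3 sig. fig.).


Approach: apply Manning's equation with a conveyance and depth budget, Q = (1/n)*A*R^(2/3)*S^(1/2); Q_field = Q*(1-loss); Area = Q_field*t/(d/1000).
Step 1 — canal discharge (Manning's equation):
  Q = (1/0.0297) * 6.84 * 0.467^(2/3) * 0.0012^(1/2) = 4.8021 m^3/s
Step 2 — delivered flow: Q_field = 4.8021*(1 - 13/100) = 4.1779 m^3/s
Step 3 — volume delivered: V = 4.1779 * 9*3600 = 135360 m^3
Step 4 — area served: A = V / (depth/1000) = 135360 / 0.055 = 2460000 m^2
Therefore the field area that can be irrigated = 2460000 m^2.


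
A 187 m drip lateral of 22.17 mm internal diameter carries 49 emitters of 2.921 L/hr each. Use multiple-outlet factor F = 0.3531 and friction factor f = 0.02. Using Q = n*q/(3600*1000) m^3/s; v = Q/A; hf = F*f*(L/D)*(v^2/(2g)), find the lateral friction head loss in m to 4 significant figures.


Q = 49*2.921/(3600*1000) = 3.97581e-05 m^3/s
A = pi*(22.17e-3/2)^2 = 3.86030e-04 m^2, so v = Q/A = 0.102992 m/s
hf = 0.3531*0.02*(187/0.02217)*(0.102992^2/(2*9.81)) = 0.03220 m
Therefore the lateral friction head loss = 0.03220 m.


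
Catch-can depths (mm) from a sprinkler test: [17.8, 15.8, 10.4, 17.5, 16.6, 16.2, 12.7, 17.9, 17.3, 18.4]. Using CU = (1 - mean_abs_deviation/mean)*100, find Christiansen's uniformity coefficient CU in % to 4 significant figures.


mean = 16.0600 mm
mean |d_i - mean| = 1.85600 mm
CU = (1 - 1.85600/16.0600)*100 = 88.44 %
Therefore Christiansen's uniformity coefficient CU = 88.44 %.


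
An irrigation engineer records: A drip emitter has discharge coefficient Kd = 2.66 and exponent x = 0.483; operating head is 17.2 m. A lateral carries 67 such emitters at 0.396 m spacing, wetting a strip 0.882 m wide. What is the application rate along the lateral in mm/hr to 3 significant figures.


Approach: apply the emitter equation with a lateral mass balance, q = Kd*h^x; Q = n*q; rate = Q/(n*spacing*width).
Step 1 — single emitter flow (q = Kd*h^x):
  q = 2.66 * 17.2^0.483 = 10.511 L/hr
Step 2 — total lateral flow: Q = 67 * 10.511 = 704.23 L/hr
Step 3 — wetted area: A = 67 * 0.396 * 0.882 = 23.401 m^2
Step 4 — application rate: Q/A = 704.23/23.401 = 30.1 mm/hr
Therefore the application rate along the lateral = 30.1 mm/hr.


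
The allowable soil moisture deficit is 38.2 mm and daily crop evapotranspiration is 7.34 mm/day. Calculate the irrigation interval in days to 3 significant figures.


Approach: apply the irrigation interval relation, interval = SMD / ETc.
interval = 38.2 / 7.34 = 5.20 days
Therefore the irrigation interval = 5.20 days.


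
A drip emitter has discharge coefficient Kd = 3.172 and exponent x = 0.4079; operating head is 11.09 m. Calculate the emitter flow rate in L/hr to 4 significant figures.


Approach: apply the emitter characteristic equation, q = Kd * h^x.
q = 3.172 * 11.09^0.4079 = 8.464 L/hr
Therefore the emitter flow rate = 8.464 L/hr.


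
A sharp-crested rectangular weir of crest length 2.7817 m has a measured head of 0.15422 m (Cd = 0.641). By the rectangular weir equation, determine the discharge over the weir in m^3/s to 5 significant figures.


Approach: apply the rectangular weir equation, Q = (2/3)*Cd*L*sqrt(2g)*H^1.5.
Q = (2/3)*0.641*2.7817*sqrt(2*9.81)*0.15422^1.5 = 0.31889 m^3/s
Therefore the discharge over the weir = 0.31889 m^3/s.


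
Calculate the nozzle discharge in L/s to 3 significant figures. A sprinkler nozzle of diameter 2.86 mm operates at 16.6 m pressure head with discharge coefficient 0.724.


Approach: apply the orifice equation, Q = Cd*A*sqrt(2*g*h), A = pi*(d/2)^2.
A = pi*(2.86e-3/2)^2 = 6.4242e-06 m^2
Q = 0.724 * 6.4242e-06 * sqrt(2*9.81*16.6) * 1000 = 0.0839 L/s
Therefore the nozzle discharge = 0.0839 L/s.


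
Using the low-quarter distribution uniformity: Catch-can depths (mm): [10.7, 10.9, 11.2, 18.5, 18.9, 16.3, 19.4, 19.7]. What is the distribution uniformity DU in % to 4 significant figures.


Approach: apply the low-quarter distribution uniformity, DU = (mean of lowest quarter of readings / overall mean)*100.
sorted lowest 2 of 8: [10.7, 10.9] -> mean = 10.8000 mm
overall mean = 15.7000 mm
DU = (10.8000/15.7000)*100 = 68.79 %
Therefore the distribution uniformity DU = 68.79 %.


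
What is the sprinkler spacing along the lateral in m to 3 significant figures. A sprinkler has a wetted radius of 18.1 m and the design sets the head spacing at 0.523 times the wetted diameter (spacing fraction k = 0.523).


Approach: apply the sprinkler spacing rule (spacing as a fraction of wetted diameter), S = k*(2*R).
S = 0.523 * (2 * 18.1) = 18.9 m
Therefore the sprinkler spacing along the lateral = 18.9 m.


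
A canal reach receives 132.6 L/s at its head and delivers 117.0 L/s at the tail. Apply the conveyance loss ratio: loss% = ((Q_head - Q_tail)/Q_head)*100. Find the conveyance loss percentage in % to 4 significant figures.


loss = ((132.6 - 117.0)/132.6)*100 = 11.76 %
Therefore the conveyance loss percentage = 11.76 %.


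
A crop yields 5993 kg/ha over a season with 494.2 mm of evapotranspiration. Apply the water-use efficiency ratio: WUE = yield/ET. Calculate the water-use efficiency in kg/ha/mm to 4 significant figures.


WUE = 5993 / 494.2 = 12.13 kg/ha/mm
Therefore the water-use efficiency = 12.13 kg/ha/mm.


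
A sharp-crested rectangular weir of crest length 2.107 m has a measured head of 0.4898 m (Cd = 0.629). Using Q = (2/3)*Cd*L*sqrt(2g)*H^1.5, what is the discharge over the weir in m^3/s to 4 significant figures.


Q = (2/3)*0.629*2.107*sqrt(2*9.81)*0.4898^1.5 = 1.342 m^3/s
Therefore the discharge over the weir = 1.342 m^3/s.


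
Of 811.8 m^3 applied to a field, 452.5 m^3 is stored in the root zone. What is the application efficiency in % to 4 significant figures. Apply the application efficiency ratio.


Approach: apply the application efficiency ratio, Ea = (stored/applied)*100.
Ea = (452.5/811.8)*100 = 55.74 %
Therefore the application efficiency = 55.74 %.
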